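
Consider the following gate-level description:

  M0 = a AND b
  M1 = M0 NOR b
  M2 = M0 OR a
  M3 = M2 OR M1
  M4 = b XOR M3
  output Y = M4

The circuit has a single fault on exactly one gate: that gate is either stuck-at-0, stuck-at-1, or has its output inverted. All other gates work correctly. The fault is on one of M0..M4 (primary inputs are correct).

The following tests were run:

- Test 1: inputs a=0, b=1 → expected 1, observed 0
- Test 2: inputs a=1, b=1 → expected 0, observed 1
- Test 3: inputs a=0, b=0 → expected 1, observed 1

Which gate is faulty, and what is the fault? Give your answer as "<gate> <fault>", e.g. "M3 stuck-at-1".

M2 inverted output

Fault-free values for test 1 (a=0, b=1): M0=0, M1=0, M2=0, M3=0, M4=1, giving Y=1. Observed 0.
Test 1: faults giving observed 0 are {M0 stuck-at-1, M0 inverted output, M1 stuck-at-1, M1 inverted output, M2 stuck-at-1, M2 inverted output, M3 stuck-at-1, M3 inverted output, M4 stuck-at-0, M4 inverted output}.
Test 2 (a=1, b=1): fault-free M0=1, M1=0, M2=1, M3=1, M4=0 → 0; observed 1. Eliminates M0 stuck-at-1, M0 inverted output, M1 stuck-at-1, M1 inverted output, M2 stuck-at-1, M3 stuck-at-1, M4 stuck-at-0.
Test 3 (a=0, b=0): fault-free M0=0, M1=1, M2=0, M3=1, M4=1 → 1; observed 1. Eliminates M3 inverted output, M4 inverted output.
Only M2 inverted output is consistent with every test.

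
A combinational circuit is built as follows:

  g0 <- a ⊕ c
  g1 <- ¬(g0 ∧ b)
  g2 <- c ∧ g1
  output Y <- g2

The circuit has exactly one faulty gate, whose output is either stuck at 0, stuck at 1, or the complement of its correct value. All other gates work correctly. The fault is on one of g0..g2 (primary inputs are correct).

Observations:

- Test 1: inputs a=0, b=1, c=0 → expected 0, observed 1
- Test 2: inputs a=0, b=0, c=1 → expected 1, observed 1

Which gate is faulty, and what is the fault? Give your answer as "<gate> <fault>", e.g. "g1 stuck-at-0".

Fault-free values for test 1 (a=0, b=1, c=0): g0=0, g1=1, g2=0, giving Y=0. Observed 1.
Test 1: faults giving observed 1 are {g2 stuck-at-1, g2 inverted output}.
Test 2 (a=0, b=0, c=1): fault-free g0=1, g1=1, g2=1 → 1; observed 1. Eliminates g2 inverted output.
Only g2 stuck-at-1 is consistent with every test.

g2 stuck-at-1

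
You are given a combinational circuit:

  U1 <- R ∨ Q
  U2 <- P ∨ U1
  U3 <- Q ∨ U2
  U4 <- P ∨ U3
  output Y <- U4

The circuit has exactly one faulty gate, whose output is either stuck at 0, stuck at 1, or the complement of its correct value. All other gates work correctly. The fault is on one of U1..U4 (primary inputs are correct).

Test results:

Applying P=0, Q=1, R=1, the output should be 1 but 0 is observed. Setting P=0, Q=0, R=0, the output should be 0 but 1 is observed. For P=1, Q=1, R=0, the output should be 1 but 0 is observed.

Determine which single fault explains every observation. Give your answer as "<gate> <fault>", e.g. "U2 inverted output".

Fault-free values for test 1 (P=0, Q=1, R=1): U1=1, U2=1, U3=1, U4=1, giving Y=1. Observed 0.
Test 1: faults giving observed 0 are {U3 stuck-at-0, U3 inverted output, U4 stuck-at-0, U4 inverted output}.
Test 2 (P=0, Q=0, R=0): fault-free U1=0, U2=0, U3=0, U4=0 → 0; observed 1. Eliminates U3 stuck-at-0, U4 stuck-at-0.
Test 3 (P=1, Q=1, R=0): fault-free U1=1, U2=1, U3=1, U4=1 → 1; observed 0. Eliminates U3 inverted output.
Only U4 inverted output is consistent with every test.

U4 inverted output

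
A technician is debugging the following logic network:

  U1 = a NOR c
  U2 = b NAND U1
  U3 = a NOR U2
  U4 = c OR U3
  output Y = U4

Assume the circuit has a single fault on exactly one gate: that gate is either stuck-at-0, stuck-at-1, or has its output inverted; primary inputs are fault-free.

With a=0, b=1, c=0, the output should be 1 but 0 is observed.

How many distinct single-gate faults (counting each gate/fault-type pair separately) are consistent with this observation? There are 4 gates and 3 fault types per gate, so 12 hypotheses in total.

Fault-free: U1=1, U2=0, U3=1, U4=1 → 1. Observed 0.
  U1 stuck-at-0: output 0 ✓
  U1 stuck-at-1: output 1 ✗
  U1 inverted output: output 0 ✓
  U2 stuck-at-0: output 1 ✗
  U2 stuck-at-1: output 0 ✓
  U2 inverted output: output 0 ✓
  U3 stuck-at-0: output 0 ✓
  U3 stuck-at-1: output 1 ✗
  U3 inverted output: output 0 ✓
  U4 stuck-at-0: output 0 ✓
  U4 stuck-at-1: output 1 ✗
  U4 inverted output: output 0 ✓
Consistent faults: {U1 stuck-at-0, U1 inverted output, U2 stuck-at-1, U2 inverted output, U3 stuck-at-0, U3 inverted output, U4 stuck-at-0, U4 inverted output} — 8 in all.

8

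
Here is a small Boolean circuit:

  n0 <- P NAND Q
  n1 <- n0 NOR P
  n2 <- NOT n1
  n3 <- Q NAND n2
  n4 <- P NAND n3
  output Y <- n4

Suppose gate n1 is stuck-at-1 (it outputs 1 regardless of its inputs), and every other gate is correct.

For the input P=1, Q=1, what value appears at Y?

0

Propagate with n1 forced: n0=0, n1=1 [stuck-at-1], n2=0, n3=1, n4=0.
So Y = 0. (Without the fault it would be 1.)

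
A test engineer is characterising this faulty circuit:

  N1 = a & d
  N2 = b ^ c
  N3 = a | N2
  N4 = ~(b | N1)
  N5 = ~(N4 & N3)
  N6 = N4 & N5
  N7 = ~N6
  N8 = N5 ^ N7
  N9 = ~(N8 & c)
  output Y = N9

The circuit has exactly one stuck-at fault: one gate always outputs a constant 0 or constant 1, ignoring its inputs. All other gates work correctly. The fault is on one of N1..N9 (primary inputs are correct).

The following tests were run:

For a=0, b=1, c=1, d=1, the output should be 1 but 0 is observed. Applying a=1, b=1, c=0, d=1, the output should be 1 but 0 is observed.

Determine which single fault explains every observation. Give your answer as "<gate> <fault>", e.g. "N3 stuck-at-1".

Fault-free values for test 1 (a=0, b=1, c=1, d=1): N1=0, N2=0, N3=0, N4=0, N5=1, N6=0, N7=1, N8=0, N9=1, giving Y=1. Observed 0.
Test 1: faults giving observed 0 are {N4 stuck-at-1, N5 stuck-at-0, N6 stuck-at-1, N7 stuck-at-0, N8 stuck-at-1, N9 stuck-at-0}.
Test 2 (a=1, b=1, c=0, d=1): fault-free N1=1, N2=1, N3=1, N4=0, N5=1, N6=0, N7=1, N8=0, N9=1 → 1; observed 0. Eliminates N4 stuck-at-1, N5 stuck-at-0, N6 stuck-at-1, N7 stuck-at-0, N8 stuck-at-1.
Only N9 stuck-at-0 is consistent with every test.

N9 stuck-at-0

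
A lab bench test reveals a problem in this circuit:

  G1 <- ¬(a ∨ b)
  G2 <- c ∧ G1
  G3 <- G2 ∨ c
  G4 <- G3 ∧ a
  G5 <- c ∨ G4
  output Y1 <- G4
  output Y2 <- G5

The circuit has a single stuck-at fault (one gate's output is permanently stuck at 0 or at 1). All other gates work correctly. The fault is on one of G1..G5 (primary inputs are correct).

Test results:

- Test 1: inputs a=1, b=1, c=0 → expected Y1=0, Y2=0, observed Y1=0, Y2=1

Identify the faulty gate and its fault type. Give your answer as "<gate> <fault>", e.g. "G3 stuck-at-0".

G5 stuck-at-1

Fault-free values for test 1 (a=1, b=1, c=0): G1=0, G2=0, G3=0, G4=0, G5=0, giving Y1=0, Y2=0. Observed Y1=0, Y2=1.
Test 1: faults giving observed Y1=0, Y2=1 are {G5 stuck-at-1}.
Only G5 stuck-at-1 is consistent with every test.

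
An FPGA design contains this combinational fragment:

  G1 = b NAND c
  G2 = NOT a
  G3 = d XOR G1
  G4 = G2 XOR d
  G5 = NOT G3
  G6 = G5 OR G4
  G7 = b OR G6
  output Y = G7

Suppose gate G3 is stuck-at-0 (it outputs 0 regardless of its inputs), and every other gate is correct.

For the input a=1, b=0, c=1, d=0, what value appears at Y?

Propagate with G3 forced: G1=1, G2=0, G3=0 [stuck-at-0], G4=0, G5=1, G6=1, G7=1.
So Y = 1. (Without the fault it would be 0.)

1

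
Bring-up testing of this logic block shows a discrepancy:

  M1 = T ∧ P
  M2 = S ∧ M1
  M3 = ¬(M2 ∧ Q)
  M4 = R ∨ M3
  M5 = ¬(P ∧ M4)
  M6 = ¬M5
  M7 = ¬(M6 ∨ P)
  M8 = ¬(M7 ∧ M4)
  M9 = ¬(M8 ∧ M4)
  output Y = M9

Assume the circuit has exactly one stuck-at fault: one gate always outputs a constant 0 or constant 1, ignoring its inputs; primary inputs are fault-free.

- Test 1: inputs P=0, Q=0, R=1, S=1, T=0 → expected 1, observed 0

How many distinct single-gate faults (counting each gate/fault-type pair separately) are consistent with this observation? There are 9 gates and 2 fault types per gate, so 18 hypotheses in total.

5

Fault-free: M1=0, M2=0, M3=1, M4=1, M5=1, M6=0, M7=1, M8=0, M9=1 → 1. Observed 0.
  M1: none of the 2 fault types match ✗
  M2: none of the 2 fault types match ✗
  M3: none of the 2 fault types match ✗
  M4: none of the 2 fault types match ✗
  M5: stuck-at-0 ✓; others ✗
  M6: stuck-at-1 ✓; others ✗
  M7: stuck-at-0 ✓; others ✗
  M8: stuck-at-1 ✓; others ✗
  M9: stuck-at-0 ✓; others ✗
Consistent faults: {M5 stuck-at-0, M6 stuck-at-1, M7 stuck-at-0, M8 stuck-at-1, M9 stuck-at-0} — 5 in all.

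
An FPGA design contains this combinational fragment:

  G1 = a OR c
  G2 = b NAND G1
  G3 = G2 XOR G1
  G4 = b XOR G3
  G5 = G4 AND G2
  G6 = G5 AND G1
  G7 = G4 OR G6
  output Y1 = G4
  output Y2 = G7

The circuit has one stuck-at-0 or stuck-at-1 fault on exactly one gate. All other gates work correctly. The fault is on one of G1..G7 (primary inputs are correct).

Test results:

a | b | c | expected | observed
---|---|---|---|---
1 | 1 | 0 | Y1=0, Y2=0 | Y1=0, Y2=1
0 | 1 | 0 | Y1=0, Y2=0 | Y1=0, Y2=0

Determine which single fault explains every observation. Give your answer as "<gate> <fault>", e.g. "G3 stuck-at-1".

G5 stuck-at-1

Fault-free values for test 1 (a=1, b=1, c=0): G1=1, G2=0, G3=1, G4=0, G5=0, G6=0, G7=0, giving Y1=0, Y2=0. Observed Y1=0, Y2=1.
Test 1: faults giving observed Y1=0, Y2=1 are {G5 stuck-at-1, G6 stuck-at-1, G7 stuck-at-1}.
Test 2 (a=0, b=1, c=0): fault-free G1=0, G2=1, G3=1, G4=0, G5=0, G6=0, G7=0 → Y1=0, Y2=0; observed Y1=0, Y2=0. Eliminates G6 stuck-at-1, G7 stuck-at-1.
Only G5 stuck-at-1 is consistent with every test.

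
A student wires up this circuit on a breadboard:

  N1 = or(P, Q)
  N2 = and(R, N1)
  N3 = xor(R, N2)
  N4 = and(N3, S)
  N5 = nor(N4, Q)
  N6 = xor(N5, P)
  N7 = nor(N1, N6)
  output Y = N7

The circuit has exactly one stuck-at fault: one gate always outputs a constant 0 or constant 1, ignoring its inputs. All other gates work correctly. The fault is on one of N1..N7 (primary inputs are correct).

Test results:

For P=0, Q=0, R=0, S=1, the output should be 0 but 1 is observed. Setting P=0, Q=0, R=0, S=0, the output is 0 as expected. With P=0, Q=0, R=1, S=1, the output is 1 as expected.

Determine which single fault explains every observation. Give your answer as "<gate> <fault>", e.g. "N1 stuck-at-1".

Fault-free values for test 1 (P=0, Q=0, R=0, S=1): N1=0, N2=0, N3=0, N4=0, N5=1, N6=1, N7=0, giving Y=0. Observed 1.
Test 1: faults giving observed 1 are {N2 stuck-at-1, N3 stuck-at-1, N4 stuck-at-1, N5 stuck-at-0, N6 stuck-at-0, N7 stuck-at-1}.
Test 2 (P=0, Q=0, R=0, S=0): fault-free N1=0, N2=0, N3=0, N4=0, N5=1, N6=1, N7=0 → 0; observed 0. Eliminates N4 stuck-at-1, N5 stuck-at-0, N6 stuck-at-0, N7 stuck-at-1.
Test 3 (P=0, Q=0, R=1, S=1): fault-free N1=0, N2=0, N3=1, N4=1, N5=0, N6=0, N7=1 → 1; observed 1. Eliminates N2 stuck-at-1.
Only N3 stuck-at-1 is consistent with every test.

N3 stuck-at-1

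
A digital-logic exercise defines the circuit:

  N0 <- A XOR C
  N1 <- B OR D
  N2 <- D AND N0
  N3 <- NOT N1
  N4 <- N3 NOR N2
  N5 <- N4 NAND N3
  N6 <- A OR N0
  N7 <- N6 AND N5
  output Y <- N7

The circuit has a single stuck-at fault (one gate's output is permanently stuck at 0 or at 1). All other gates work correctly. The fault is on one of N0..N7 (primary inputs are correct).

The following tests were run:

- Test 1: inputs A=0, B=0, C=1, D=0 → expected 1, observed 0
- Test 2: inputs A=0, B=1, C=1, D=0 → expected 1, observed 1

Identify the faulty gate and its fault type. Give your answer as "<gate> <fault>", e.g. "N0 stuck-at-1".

Fault-free values for test 1 (A=0, B=0, C=1, D=0): N0=1, N1=0, N2=0, N3=1, N4=0, N5=1, N6=1, N7=1, giving Y=1. Observed 0.
Test 1: faults giving observed 0 are {N0 stuck-at-0, N4 stuck-at-1, N5 stuck-at-0, N6 stuck-at-0, N7 stuck-at-0}.
Test 2 (A=0, B=1, C=1, D=0): fault-free N0=1, N1=1, N2=0, N3=0, N4=1, N5=1, N6=1, N7=1 → 1; observed 1. Eliminates N0 stuck-at-0, N5 stuck-at-0, N6 stuck-at-0, N7 stuck-at-0.
Only N4 stuck-at-1 is consistent with every test.

N4 stuck-at-1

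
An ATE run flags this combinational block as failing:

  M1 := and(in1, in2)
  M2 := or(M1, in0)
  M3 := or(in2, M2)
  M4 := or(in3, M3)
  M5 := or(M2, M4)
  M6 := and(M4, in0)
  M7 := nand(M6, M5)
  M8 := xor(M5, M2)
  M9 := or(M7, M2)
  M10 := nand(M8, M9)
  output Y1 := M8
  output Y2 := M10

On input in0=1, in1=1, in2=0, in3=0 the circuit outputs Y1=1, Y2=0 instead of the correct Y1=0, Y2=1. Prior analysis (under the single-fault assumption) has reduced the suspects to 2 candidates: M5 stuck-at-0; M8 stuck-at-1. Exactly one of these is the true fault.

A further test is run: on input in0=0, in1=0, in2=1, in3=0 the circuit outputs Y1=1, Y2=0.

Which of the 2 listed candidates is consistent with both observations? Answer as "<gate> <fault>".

M8 stuck-at-1

Evaluate each candidate on input in0=0, in1=0, in2=1, in3=0:
  M5 stuck-at-0: M1=0, M2=0, M3=1, M4=1, M5=0 [stuck-at-0], M6=0, M7=1, M8=0, M9=1, M10=1 → Y1=0, Y2=1 — eliminated
  M8 stuck-at-1: M1=0, M2=0, M3=1, M4=1, M5=1, M6=0, M7=1, M8=1 [stuck-at-1], M9=1, M10=0 → Y1=1, Y2=0 — matches
Only M8 stuck-at-1 reproduces the observed Y1=1, Y2=0.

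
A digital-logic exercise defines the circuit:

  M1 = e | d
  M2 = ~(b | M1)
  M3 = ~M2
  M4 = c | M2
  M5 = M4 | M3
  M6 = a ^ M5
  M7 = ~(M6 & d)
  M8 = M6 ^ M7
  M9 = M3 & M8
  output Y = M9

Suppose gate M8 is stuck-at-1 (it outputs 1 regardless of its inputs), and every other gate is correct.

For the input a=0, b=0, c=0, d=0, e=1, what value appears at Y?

1

Propagate with M8 forced: M1=1, M2=0, M3=1, M4=0, M5=1, M6=1, M7=1, M8=1 [stuck-at-1], M9=1.
So Y = 1. (Without the fault it would be 0.)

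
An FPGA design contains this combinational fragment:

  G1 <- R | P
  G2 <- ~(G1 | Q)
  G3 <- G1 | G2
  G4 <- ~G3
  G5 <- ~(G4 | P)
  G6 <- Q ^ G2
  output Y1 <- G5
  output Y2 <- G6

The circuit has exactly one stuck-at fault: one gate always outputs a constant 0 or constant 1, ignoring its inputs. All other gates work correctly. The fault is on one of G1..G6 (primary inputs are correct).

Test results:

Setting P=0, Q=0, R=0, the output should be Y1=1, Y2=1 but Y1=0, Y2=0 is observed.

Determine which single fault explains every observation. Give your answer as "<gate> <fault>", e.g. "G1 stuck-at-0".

Fault-free values for test 1 (P=0, Q=0, R=0): G1=0, G2=1, G3=1, G4=0, G5=1, G6=1, giving Y1=1, Y2=1. Observed Y1=0, Y2=0.
Test 1: faults giving observed Y1=0, Y2=0 are {G2 stuck-at-0}.
Only G2 stuck-at-0 is consistent with every test.

G2 stuck-at-0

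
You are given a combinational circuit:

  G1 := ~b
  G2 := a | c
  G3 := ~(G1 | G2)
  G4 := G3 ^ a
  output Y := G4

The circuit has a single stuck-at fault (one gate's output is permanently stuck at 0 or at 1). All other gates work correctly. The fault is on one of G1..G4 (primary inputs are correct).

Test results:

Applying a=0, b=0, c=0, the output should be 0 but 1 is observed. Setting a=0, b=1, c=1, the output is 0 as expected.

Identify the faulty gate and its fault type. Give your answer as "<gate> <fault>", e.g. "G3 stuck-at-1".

G1 stuck-at-0

Fault-free values for test 1 (a=0, b=0, c=0): G1=1, G2=0, G3=0, G4=0, giving Y=0. Observed 1.
Test 1: faults giving observed 1 are {G1 stuck-at-0, G3 stuck-at-1, G4 stuck-at-1}.
Test 2 (a=0, b=1, c=1): fault-free G1=0, G2=1, G3=0, G4=0 → 0; observed 0. Eliminates G3 stuck-at-1, G4 stuck-at-1.
Only G1 stuck-at-0 is consistent with every test.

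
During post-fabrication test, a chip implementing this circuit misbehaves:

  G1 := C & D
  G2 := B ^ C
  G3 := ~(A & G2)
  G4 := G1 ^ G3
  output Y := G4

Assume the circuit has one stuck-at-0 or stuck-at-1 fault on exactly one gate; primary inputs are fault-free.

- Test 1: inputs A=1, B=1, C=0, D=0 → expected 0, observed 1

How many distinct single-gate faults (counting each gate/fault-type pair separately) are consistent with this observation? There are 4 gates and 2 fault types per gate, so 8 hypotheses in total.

Fault-free: G1=0, G2=1, G3=0, G4=0 → 0. Observed 1.
  G1 stuck-at-0: output 0 ✗
  G1 stuck-at-1: output 1 ✓
  G2 stuck-at-0: output 1 ✓
  G2 stuck-at-1: output 0 ✗
  G3 stuck-at-0: output 0 ✗
  G3 stuck-at-1: output 1 ✓
  G4 stuck-at-0: output 0 ✗
  G4 stuck-at-1: output 1 ✓
Consistent faults: {G1 stuck-at-1, G2 stuck-at-0, G3 stuck-at-1, G4 stuck-at-1} — 4 in all.

4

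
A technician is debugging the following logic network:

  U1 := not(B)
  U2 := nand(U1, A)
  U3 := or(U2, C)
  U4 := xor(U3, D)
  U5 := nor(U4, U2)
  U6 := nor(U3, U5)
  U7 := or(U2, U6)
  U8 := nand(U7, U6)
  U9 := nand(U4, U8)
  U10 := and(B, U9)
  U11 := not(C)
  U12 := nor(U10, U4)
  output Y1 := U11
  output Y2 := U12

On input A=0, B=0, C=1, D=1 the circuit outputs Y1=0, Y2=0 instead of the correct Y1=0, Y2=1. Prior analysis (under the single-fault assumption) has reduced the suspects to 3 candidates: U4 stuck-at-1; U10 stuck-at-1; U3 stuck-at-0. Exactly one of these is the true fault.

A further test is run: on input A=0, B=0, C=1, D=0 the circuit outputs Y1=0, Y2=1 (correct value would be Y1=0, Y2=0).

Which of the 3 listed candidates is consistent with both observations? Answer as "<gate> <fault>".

U3 stuck-at-0

Evaluate each candidate on input A=0, B=0, C=1, D=0:
  U4 stuck-at-1: U1=1, U2=1, U3=1, U4=1 [stuck-at-1], U5=0, U6=0, U7=1, U8=1, U9=0, U10=0, U11=0, U12=0 → Y1=0, Y2=0 — eliminated
  U10 stuck-at-1: U1=1, U2=1, U3=1, U4=1, U5=0, U6=0, U7=1, U8=1, U9=0, U10=1 [stuck-at-1], U11=0, U12=0 → Y1=0, Y2=0 — eliminated
  U3 stuck-at-0: U1=1, U2=1, U3=0 [stuck-at-0], U4=0, U5=0, U6=1, U7=1, U8=0, U9=1, U10=0, U11=0, U12=1 → Y1=0, Y2=1 — matches
Only U3 stuck-at-0 reproduces the observed Y1=0, Y2=1.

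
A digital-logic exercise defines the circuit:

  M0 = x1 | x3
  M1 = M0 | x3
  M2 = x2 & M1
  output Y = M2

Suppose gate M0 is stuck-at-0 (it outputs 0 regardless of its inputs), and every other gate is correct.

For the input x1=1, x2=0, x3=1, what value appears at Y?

0

Propagate with M0 forced: M0=0 [stuck-at-0], M1=1, M2=0.
So Y = 0. (Same as the fault-free value — the fault is masked on this input.)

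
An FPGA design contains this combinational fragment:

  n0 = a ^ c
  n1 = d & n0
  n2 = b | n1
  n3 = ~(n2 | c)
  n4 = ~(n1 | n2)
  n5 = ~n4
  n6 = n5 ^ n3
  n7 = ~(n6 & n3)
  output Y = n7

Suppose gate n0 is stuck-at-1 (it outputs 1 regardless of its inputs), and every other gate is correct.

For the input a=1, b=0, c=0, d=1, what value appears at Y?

1

Propagate with n0 forced: n0=1 [stuck-at-1], n1=1, n2=1, n3=0, n4=0, n5=1, n6=1, n7=1.
So Y = 1. (Same as the fault-free value — the fault is masked on this input.)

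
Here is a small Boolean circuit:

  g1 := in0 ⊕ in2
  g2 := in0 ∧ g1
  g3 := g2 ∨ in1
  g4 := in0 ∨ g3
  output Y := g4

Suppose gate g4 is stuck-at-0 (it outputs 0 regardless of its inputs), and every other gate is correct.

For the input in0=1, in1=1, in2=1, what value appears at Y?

Propagate with g4 forced: g1=0, g2=0, g3=1, g4=0 [stuck-at-0].
So Y = 0. (Without the fault it would be 1.)

0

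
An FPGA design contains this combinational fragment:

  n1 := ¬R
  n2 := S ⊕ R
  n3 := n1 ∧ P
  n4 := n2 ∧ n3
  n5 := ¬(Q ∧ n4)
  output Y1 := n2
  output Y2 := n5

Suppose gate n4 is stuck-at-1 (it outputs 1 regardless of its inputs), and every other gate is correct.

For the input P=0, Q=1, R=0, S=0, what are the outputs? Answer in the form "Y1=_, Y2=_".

Y1=0, Y2=0

Propagate with n4 forced: n1=1, n2=0, n3=0, n4=1 [stuck-at-1], n5=0.
So the outputs are Y1=0, Y2=0. (Without the fault they would be Y1=0, Y2=1.)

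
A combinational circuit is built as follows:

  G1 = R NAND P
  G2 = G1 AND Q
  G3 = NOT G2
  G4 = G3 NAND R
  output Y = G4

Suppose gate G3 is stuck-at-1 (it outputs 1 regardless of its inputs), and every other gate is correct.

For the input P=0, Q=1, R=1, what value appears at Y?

Propagate with G3 forced: G1=1, G2=1, G3=1 [stuck-at-1], G4=0.
So Y = 0. (Without the fault it would be 1.)

0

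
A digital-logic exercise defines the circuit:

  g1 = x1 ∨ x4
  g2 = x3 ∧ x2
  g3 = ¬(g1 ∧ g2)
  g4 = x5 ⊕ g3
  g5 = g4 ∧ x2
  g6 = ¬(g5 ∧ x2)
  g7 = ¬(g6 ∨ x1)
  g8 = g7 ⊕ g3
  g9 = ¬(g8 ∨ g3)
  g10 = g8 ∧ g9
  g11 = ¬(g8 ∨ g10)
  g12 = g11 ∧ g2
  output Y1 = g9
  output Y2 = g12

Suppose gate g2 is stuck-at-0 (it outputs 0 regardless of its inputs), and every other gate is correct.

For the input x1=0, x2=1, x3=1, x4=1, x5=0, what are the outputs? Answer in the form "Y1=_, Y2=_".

Y1=0, Y2=0

Propagate with g2 forced: g1=1, g2=0 [stuck-at-0], g3=1, g4=1, g5=1, g6=0, g7=1, g8=0, g9=0, g10=0, g11=1, g12=0.
So the outputs are Y1=0, Y2=0. (Without the fault they would be Y1=1, Y2=1.)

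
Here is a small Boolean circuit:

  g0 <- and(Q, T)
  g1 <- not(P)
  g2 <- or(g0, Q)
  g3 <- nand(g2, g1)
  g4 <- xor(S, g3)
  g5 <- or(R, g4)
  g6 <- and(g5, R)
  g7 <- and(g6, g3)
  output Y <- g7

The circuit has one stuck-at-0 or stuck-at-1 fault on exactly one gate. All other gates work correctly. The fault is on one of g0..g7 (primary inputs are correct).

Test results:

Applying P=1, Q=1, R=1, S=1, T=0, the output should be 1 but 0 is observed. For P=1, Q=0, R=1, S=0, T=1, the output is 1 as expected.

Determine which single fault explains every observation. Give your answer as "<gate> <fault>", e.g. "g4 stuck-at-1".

g1 stuck-at-1

Fault-free values for test 1 (P=1, Q=1, R=1, S=1, T=0): g0=0, g1=0, g2=1, g3=1, g4=0, g5=1, g6=1, g7=1, giving Y=1. Observed 0.
Test 1: faults giving observed 0 are {g1 stuck-at-1, g3 stuck-at-0, g5 stuck-at-0, g6 stuck-at-0, g7 stuck-at-0}.
Test 2 (P=1, Q=0, R=1, S=0, T=1): fault-free g0=0, g1=0, g2=0, g3=1, g4=1, g5=1, g6=1, g7=1 → 1; observed 1. Eliminates g3 stuck-at-0, g5 stuck-at-0, g6 stuck-at-0, g7 stuck-at-0.
Only g1 stuck-at-1 is consistent with every test.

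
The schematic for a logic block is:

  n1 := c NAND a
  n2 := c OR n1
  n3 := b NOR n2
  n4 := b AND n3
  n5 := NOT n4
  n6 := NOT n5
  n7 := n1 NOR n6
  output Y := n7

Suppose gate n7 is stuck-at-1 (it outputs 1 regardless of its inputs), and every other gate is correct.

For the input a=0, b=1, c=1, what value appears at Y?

1

Propagate with n7 forced: n1=1, n2=1, n3=0, n4=0, n5=1, n6=0, n7=1 [stuck-at-1].
So Y = 1. (Without the fault it would be 0.)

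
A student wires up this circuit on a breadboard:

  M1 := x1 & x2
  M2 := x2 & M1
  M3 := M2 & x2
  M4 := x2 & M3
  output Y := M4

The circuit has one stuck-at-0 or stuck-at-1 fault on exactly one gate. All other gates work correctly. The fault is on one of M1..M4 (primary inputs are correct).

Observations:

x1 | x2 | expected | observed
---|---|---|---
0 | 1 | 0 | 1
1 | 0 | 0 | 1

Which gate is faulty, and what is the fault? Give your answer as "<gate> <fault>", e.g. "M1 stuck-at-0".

M4 stuck-at-1

Fault-free values for test 1 (x1=0, x2=1): M1=0, M2=0, M3=0, M4=0, giving Y=0. Observed 1.
Test 1: faults giving observed 1 are {M1 stuck-at-1, M2 stuck-at-1, M3 stuck-at-1, M4 stuck-at-1}.
Test 2 (x1=1, x2=0): fault-free M1=0, M2=0, M3=0, M4=0 → 0; observed 1. Eliminates M1 stuck-at-1, M2 stuck-at-1, M3 stuck-at-1.
Only M4 stuck-at-1 is consistent with every test.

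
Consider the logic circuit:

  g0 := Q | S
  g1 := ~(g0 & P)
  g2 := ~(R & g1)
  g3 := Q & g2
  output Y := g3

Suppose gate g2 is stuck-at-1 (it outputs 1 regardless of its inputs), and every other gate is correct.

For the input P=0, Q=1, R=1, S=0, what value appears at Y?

Propagate with g2 forced: g0=1, g1=1, g2=1 [stuck-at-1], g3=1.
So Y = 1. (Without the fault it would be 0.)

1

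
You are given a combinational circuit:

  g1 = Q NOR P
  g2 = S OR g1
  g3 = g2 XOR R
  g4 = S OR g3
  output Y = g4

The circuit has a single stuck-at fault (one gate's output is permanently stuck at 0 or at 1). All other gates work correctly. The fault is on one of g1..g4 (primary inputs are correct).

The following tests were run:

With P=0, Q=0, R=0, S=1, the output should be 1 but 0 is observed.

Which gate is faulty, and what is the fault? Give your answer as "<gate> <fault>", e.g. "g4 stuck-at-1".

Fault-free values for test 1 (P=0, Q=0, R=0, S=1): g1=1, g2=1, g3=1, g4=1, giving Y=1. Observed 0.
Test 1: faults giving observed 0 are {g4 stuck-at-0}.
Only g4 stuck-at-0 is consistent with every test.

g4 stuck-at-0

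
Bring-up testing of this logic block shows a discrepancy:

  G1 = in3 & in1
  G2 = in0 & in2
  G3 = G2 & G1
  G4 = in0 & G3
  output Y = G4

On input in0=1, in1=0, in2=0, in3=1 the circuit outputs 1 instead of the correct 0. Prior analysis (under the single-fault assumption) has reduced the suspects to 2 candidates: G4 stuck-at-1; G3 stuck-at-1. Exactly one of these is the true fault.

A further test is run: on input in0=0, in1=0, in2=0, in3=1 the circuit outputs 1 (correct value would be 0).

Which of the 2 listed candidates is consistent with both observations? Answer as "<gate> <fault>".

Evaluate each candidate on input in0=0, in1=0, in2=0, in3=1:
  G4 stuck-at-1: G1=0, G2=0, G3=0, G4=1 [stuck-at-1] → 1 — matches
  G3 stuck-at-1: G1=0, G2=0, G3=1 [stuck-at-1], G4=0 → 0 — eliminated
Only G4 stuck-at-1 reproduces the observed 1.

G4 stuck-at-1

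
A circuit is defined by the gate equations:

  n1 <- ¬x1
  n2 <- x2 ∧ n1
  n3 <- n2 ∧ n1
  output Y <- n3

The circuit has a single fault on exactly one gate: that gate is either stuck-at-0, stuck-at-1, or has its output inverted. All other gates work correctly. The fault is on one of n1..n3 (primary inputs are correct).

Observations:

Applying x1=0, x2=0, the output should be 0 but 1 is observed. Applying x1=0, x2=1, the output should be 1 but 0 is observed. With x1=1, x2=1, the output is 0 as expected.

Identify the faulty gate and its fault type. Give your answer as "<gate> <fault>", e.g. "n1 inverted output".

n2 inverted output

Fault-free values for test 1 (x1=0, x2=0): n1=1, n2=0, n3=0, giving Y=0. Observed 1.
Test 1: faults giving observed 1 are {n2 stuck-at-1, n2 inverted output, n3 stuck-at-1, n3 inverted output}.
Test 2 (x1=0, x2=1): fault-free n1=1, n2=1, n3=1 → 1; observed 0. Eliminates n2 stuck-at-1, n3 stuck-at-1.
Test 3 (x1=1, x2=1): fault-free n1=0, n2=0, n3=0 → 0; observed 0. Eliminates n3 inverted output.
Only n2 inverted output is consistent with every test.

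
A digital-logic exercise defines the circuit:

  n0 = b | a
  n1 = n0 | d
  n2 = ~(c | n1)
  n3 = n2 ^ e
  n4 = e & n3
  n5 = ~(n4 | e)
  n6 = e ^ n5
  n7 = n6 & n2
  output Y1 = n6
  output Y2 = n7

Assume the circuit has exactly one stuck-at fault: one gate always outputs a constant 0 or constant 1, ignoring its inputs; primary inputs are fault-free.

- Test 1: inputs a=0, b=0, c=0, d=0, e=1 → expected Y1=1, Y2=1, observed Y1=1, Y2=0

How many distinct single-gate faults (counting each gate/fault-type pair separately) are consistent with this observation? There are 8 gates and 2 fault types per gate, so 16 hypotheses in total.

Fault-free: n0=0, n1=0, n2=1, n3=0, n4=0, n5=0, n6=1, n7=1 → Y1=1, Y2=1. Observed Y1=1, Y2=0.
  n0: stuck-at-1 ✓; others ✗
  n1: stuck-at-1 ✓; others ✗
  n2: stuck-at-0 ✓; others ✗
  n3: none of the 2 fault types match ✗
  n4: none of the 2 fault types match ✗
  n5: none of the 2 fault types match ✗
  n6: none of the 2 fault types match ✗
  n7: stuck-at-0 ✓; others ✗
Consistent faults: {n0 stuck-at-1, n1 stuck-at-1, n2 stuck-at-0, n7 stuck-at-0} — 4 in all.

4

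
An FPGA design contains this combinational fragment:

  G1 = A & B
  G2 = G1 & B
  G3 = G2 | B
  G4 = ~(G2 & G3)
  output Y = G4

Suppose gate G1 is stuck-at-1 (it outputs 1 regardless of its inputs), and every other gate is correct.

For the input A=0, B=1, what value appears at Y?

0

Propagate with G1 forced: G1=1 [stuck-at-1], G2=1, G3=1, G4=0.
So Y = 0. (Without the fault it would be 1.)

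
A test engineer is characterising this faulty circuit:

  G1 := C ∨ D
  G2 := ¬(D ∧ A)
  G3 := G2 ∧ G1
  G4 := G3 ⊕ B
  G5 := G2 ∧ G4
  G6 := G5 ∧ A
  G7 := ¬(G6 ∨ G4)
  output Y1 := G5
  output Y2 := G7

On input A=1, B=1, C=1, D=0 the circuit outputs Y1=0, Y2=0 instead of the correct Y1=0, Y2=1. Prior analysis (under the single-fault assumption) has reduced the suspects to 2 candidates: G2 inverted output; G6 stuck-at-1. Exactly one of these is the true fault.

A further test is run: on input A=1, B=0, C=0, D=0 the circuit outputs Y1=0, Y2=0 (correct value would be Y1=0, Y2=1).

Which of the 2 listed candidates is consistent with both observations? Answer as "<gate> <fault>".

G6 stuck-at-1

Evaluate each candidate on input A=1, B=0, C=0, D=0:
  G2 inverted output: G1=0, G2=0 [inverted output], G3=0, G4=0, G5=0, G6=0, G7=1 → Y1=0, Y2=1 — eliminated
  G6 stuck-at-1: G1=0, G2=1, G3=0, G4=0, G5=0, G6=1 [stuck-at-1], G7=0 → Y1=0, Y2=0 — matches
Only G6 stuck-at-1 reproduces the observed Y1=0, Y2=0.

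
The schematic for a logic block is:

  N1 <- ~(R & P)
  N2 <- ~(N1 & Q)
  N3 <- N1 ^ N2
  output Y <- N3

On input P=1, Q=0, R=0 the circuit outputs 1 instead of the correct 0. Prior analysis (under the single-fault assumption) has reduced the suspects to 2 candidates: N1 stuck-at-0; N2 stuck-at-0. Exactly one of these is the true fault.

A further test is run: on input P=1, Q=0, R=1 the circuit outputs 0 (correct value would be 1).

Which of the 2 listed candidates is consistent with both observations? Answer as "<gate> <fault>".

N2 stuck-at-0

Evaluate each candidate on input P=1, Q=0, R=1:
  N1 stuck-at-0: N1=0 [stuck-at-0], N2=1, N3=1 → 1 — eliminated
  N2 stuck-at-0: N1=0, N2=0 [stuck-at-0], N3=0 → 0 — matches
Only N2 stuck-at-0 reproduces the observed 0.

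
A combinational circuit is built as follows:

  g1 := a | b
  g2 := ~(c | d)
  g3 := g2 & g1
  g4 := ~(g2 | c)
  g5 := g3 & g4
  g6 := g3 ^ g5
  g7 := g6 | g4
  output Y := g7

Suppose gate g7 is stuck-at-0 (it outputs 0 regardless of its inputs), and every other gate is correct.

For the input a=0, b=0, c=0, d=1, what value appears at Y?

Propagate with g7 forced: g1=0, g2=0, g3=0, g4=1, g5=0, g6=0, g7=0 [stuck-at-0].
So Y = 0. (Without the fault it would be 1.)

0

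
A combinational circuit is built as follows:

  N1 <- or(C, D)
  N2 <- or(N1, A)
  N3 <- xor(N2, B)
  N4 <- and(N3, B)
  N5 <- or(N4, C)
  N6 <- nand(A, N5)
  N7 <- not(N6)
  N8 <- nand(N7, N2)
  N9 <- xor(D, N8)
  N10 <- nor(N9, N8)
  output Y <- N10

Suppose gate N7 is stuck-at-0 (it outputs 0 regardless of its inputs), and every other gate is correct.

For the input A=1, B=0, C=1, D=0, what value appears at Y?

Propagate with N7 forced: N1=1, N2=1, N3=1, N4=0, N5=1, N6=0, N7=0 [stuck-at-0], N8=1, N9=1, N10=0.
So Y = 0. (Without the fault it would be 1.)

0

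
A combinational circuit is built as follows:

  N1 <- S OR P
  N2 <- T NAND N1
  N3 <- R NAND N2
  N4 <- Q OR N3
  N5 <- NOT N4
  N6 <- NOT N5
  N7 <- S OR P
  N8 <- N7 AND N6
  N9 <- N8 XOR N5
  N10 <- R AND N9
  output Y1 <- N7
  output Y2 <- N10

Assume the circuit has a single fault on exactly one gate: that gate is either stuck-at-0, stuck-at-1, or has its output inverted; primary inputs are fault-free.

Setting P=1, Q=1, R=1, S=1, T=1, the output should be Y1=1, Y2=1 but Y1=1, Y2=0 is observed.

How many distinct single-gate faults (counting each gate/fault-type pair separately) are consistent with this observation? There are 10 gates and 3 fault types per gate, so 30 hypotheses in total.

8

Fault-free: N1=1, N2=0, N3=1, N4=1, N5=0, N6=1, N7=1, N8=1, N9=1, N10=1 → Y1=1, Y2=1. Observed Y1=1, Y2=0.
  N1: none of the 3 fault types match ✗
  N2: none of the 3 fault types match ✗
  N3: none of the 3 fault types match ✗
  N4: none of the 3 fault types match ✗
  N5: none of the 3 fault types match ✗
  N6: stuck-at-0, inverted output ✓; others ✗
  N7: none of the 3 fault types match ✗
  N8: stuck-at-0, inverted output ✓; others ✗
  N9: stuck-at-0, inverted output ✓; others ✗
  N10: stuck-at-0, inverted output ✓; others ✗
Consistent faults: {N6 stuck-at-0, N6 inverted output, N8 stuck-at-0, N8 inverted output, N9 stuck-at-0, N9 inverted output, N10 stuck-at-0, N10 inverted output} — 8 in all.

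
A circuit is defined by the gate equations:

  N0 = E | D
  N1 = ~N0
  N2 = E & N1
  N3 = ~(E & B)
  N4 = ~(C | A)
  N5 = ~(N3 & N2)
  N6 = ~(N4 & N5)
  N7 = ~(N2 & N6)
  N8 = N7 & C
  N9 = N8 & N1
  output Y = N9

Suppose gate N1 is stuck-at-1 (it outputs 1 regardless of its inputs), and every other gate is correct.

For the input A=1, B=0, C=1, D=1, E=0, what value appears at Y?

1

Propagate with N1 forced: N0=1, N1=1 [stuck-at-1], N2=0, N3=1, N4=0, N5=1, N6=1, N7=1, N8=1, N9=1.
So Y = 1. (Without the fault it would be 0.)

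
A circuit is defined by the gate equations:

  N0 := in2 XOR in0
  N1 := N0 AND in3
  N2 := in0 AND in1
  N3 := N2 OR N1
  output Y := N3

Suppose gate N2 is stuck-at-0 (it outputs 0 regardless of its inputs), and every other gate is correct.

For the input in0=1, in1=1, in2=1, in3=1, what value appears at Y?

Propagate with N2 forced: N0=0, N1=0, N2=0 [stuck-at-0], N3=0.
So Y = 0. (Without the fault it would be 1.)

0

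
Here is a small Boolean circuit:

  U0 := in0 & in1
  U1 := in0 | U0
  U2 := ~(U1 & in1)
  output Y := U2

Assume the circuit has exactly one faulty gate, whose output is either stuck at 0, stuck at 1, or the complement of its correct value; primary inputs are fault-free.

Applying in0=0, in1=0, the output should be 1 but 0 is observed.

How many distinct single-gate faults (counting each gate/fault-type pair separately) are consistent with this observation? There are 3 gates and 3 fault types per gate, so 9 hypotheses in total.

Fault-free: U0=0, U1=0, U2=1 → 1. Observed 0.
  U0 stuck-at-0: output 1 ✗
  U0 stuck-at-1: output 1 ✗
  U0 inverted output: output 1 ✗
  U1 stuck-at-0: output 1 ✗
  U1 stuck-at-1: output 1 ✗
  U1 inverted output: output 1 ✗
  U2 stuck-at-0: output 0 ✓
  U2 stuck-at-1: output 1 ✗
  U2 inverted output: output 0 ✓
Consistent faults: {U2 stuck-at-0, U2 inverted output} — 2 in all.

2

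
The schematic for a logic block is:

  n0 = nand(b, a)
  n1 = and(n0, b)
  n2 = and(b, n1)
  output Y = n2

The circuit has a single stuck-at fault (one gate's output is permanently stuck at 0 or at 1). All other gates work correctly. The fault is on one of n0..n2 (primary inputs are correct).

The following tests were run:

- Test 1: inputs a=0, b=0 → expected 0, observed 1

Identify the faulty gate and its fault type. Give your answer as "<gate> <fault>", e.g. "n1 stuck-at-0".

n2 stuck-at-1

Fault-free values for test 1 (a=0, b=0): n0=1, n1=0, n2=0, giving Y=0. Observed 1.
Test 1: faults giving observed 1 are {n2 stuck-at-1}.
Only n2 stuck-at-1 is consistent with every test.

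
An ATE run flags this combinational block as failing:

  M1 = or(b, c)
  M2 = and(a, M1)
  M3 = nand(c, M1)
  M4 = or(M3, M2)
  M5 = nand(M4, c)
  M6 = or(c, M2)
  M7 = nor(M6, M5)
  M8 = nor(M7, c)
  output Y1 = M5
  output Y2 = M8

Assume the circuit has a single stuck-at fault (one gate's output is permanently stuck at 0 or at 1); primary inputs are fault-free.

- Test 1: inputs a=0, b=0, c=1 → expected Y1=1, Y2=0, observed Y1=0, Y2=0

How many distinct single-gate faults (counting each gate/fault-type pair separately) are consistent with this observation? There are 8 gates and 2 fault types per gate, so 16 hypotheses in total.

5

Fault-free: M1=1, M2=0, M3=0, M4=0, M5=1, M6=1, M7=0, M8=0 → Y1=1, Y2=0. Observed Y1=0, Y2=0.
  M1: stuck-at-0 ✓; others ✗
  M2: stuck-at-1 ✓; others ✗
  M3: stuck-at-1 ✓; others ✗
  M4: stuck-at-1 ✓; others ✗
  M5: stuck-at-0 ✓; others ✗
  M6: none of the 2 fault types match ✗
  M7: none of the 2 fault types match ✗
  M8: none of the 2 fault types match ✗
Consistent faults: {M1 stuck-at-0, M2 stuck-at-1, M3 stuck-at-1, M4 stuck-at-1, M5 stuck-at-0} — 5 in all.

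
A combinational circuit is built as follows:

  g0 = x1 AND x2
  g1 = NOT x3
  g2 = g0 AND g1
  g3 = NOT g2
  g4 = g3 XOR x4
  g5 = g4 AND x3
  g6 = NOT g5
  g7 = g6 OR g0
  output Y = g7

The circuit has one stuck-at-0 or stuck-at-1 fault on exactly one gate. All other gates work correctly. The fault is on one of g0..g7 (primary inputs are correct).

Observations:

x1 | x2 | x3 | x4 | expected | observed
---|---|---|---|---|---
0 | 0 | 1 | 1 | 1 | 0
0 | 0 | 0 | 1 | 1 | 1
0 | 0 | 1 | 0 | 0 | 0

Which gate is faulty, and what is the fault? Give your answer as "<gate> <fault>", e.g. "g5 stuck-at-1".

g4 stuck-at-1

Fault-free values for test 1 (x1=0, x2=0, x3=1, x4=1): g0=0, g1=0, g2=0, g3=1, g4=0, g5=0, g6=1, g7=1, giving Y=1. Observed 0.
Test 1: faults giving observed 0 are {g2 stuck-at-1, g3 stuck-at-0, g4 stuck-at-1, g5 stuck-at-1, g6 stuck-at-0, g7 stuck-at-0}.
Test 2 (x1=0, x2=0, x3=0, x4=1): fault-free g0=0, g1=1, g2=0, g3=1, g4=0, g5=0, g6=1, g7=1 → 1; observed 1. Eliminates g5 stuck-at-1, g6 stuck-at-0, g7 stuck-at-0.
Test 3 (x1=0, x2=0, x3=1, x4=0): fault-free g0=0, g1=0, g2=0, g3=1, g4=1, g5=1, g6=0, g7=0 → 0; observed 0. Eliminates g2 stuck-at-1, g3 stuck-at-0.
Only g4 stuck-at-1 is consistent with every test.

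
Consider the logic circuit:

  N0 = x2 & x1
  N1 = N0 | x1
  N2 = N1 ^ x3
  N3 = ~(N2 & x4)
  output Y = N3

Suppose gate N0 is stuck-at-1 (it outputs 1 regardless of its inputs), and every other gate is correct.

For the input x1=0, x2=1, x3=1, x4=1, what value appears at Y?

1

Propagate with N0 forced: N0=1 [stuck-at-1], N1=1, N2=0, N3=1.
So Y = 1. (Without the fault it would be 0.)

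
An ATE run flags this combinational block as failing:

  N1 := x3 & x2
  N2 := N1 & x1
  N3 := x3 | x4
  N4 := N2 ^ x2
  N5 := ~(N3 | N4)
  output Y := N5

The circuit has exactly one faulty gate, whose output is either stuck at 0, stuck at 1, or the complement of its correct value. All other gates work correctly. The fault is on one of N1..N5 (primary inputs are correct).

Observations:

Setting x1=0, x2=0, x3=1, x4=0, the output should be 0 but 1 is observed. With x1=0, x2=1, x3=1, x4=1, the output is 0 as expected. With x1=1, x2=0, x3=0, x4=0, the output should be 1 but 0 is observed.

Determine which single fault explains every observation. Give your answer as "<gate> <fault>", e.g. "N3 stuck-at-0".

N3 inverted output

Fault-free values for test 1 (x1=0, x2=0, x3=1, x4=0): N1=0, N2=0, N3=1, N4=0, N5=0, giving Y=0. Observed 1.
Test 1: faults giving observed 1 are {N3 stuck-at-0, N3 inverted output, N5 stuck-at-1, N5 inverted output}.
Test 2 (x1=0, x2=1, x3=1, x4=1): fault-free N1=1, N2=0, N3=1, N4=1, N5=0 → 0; observed 0. Eliminates N5 stuck-at-1, N5 inverted output.
Test 3 (x1=1, x2=0, x3=0, x4=0): fault-free N1=0, N2=0, N3=0, N4=0, N5=1 → 1; observed 0. Eliminates N3 stuck-at-0.
Only N3 inverted output is consistent with every test.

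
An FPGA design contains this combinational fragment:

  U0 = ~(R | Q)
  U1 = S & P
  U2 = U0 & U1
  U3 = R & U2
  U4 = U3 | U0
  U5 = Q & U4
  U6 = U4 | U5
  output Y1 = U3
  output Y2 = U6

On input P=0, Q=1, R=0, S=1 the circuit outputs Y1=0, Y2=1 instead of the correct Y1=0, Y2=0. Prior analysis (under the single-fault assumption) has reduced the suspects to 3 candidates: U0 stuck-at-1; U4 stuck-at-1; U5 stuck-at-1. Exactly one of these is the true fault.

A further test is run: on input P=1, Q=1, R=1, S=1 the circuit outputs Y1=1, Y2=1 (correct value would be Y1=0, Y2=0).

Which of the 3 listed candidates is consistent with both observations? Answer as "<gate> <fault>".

U0 stuck-at-1

Evaluate each candidate on input P=1, Q=1, R=1, S=1:
  U0 stuck-at-1: U0=1 [stuck-at-1], U1=1, U2=1, U3=1, U4=1, U5=1, U6=1 → Y1=1, Y2=1 — matches
  U4 stuck-at-1: U0=0, U1=1, U2=0, U3=0, U4=1 [stuck-at-1], U5=1, U6=1 → Y1=0, Y2=1 — eliminated
  U5 stuck-at-1: U0=0, U1=1, U2=0, U3=0, U4=0, U5=1 [stuck-at-1], U6=1 → Y1=0, Y2=1 — eliminated
Only U0 stuck-at-1 reproduces the observed Y1=1, Y2=1.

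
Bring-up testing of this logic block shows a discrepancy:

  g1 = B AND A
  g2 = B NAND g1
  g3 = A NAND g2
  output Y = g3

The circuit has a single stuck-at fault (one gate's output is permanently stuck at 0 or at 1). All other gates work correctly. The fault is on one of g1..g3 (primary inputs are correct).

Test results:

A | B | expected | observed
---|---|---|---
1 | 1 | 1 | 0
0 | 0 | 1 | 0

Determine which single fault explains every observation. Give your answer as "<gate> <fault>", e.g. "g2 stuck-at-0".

g3 stuck-at-0

Fault-free values for test 1 (A=1, B=1): g1=1, g2=0, g3=1, giving Y=1. Observed 0.
Test 1: faults giving observed 0 are {g1 stuck-at-0, g2 stuck-at-1, g3 stuck-at-0}.
Test 2 (A=0, B=0): fault-free g1=0, g2=1, g3=1 → 1; observed 0. Eliminates g1 stuck-at-0, g2 stuck-at-1.
Only g3 stuck-at-0 is consistent with every test.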